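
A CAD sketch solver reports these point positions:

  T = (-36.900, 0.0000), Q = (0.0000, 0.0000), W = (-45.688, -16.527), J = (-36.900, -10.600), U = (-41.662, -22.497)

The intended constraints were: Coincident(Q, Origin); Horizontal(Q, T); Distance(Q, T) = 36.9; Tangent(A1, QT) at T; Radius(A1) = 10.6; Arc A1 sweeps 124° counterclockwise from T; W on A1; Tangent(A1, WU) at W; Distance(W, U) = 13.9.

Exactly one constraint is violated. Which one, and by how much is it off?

Distance(W, U) = 13.9 — off by 6.70.

Q = (0.00, 0.00) ✓; Q.y = 0.00, T.y = 0.00 ✓; |QT| = 36.90 ✓; ∠(JT, TQ) = 90.00° ✓; |JT| = 10.60 ✓; bearing(J→W) − bearing(J→T) = 124.0° ✓; |JW| = 10.60 ✓; ∠(JW, WU) = 90.00° ✓; |WU| = 7.201 ✗.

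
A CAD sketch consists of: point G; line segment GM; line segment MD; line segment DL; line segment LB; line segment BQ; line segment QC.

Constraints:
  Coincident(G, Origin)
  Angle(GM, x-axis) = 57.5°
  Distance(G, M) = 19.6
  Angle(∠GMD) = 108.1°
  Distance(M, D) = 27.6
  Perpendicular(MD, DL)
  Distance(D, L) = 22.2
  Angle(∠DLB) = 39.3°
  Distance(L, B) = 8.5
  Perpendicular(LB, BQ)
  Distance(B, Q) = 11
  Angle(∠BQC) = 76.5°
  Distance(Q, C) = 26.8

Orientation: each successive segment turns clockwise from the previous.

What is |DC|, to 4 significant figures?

35.97

LB is perpendicular to BQ, so BQ runs at 24.90°; with |BQ| = 11.0, Q = (38.14, 0.5054). ∠BQC = 76.5° gives QC at -78.60° from the x-axis; with |QC| = 26.8, C = (43.44, -25.77). Then |DC| = |C − D| = 35.97.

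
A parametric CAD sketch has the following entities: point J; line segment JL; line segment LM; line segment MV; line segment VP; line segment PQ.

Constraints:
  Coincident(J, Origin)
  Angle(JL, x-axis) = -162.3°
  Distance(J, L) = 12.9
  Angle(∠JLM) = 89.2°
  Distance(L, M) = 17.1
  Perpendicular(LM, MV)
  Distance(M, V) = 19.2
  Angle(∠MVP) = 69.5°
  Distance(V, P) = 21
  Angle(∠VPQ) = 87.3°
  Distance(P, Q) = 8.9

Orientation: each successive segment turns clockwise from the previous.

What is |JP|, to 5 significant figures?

2.9450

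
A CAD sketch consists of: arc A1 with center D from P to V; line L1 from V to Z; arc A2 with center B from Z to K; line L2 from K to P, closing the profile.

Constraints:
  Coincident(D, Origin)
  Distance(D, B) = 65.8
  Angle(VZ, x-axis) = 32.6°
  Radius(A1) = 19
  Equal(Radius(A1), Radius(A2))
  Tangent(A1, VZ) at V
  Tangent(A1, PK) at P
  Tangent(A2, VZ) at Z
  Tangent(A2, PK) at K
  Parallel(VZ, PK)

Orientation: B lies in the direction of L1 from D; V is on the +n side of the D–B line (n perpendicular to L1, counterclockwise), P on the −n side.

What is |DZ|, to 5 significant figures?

68.488

The slot axis is L1's direction at 32.6°, so u = (cos 32.6°, sin 32.6°) = (0.84245, 0.53877) and n = (−sin 32.6°, cos 32.6°) = (-0.53877, 0.84245). D is at the origin and B lies 65.8 along u from D, so B = 65.8·u = (55.433, 35.451). Tangency of A1 to both parallel lines with radius 19.0 puts V and P at D ± 19.0·n: V = (-10.237, 16.007), P = (10.237, -16.007). Equal radii place Z and K the same way about B: Z = B + 19.0·n = (45.197, 51.458), K = B − 19.0·n = (65.670, 19.445). Then |DZ| = |Z − D| = 68.488.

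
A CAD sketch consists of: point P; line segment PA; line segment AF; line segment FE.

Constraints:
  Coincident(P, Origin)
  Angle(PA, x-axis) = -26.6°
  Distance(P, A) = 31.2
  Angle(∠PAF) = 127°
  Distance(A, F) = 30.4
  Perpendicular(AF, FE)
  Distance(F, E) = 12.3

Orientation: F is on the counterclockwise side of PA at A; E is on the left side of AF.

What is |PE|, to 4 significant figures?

50.77

∠PAF = 127.0°, so AF runs at -26.6° + (180° − 127.0°) = 26.40° from the x-axis; with |AF| = 30.4, F = A + 30.4·(cos 26.40°, sin 26.40°) = (55.13, -0.4532). AF is perpendicular to FE; with |FE| = 12.3 on the left of AF, E = F + 12.3·(-0.4446, 0.8957) = (49.66, 10.56). Then |PE| = |E − P| = 50.77.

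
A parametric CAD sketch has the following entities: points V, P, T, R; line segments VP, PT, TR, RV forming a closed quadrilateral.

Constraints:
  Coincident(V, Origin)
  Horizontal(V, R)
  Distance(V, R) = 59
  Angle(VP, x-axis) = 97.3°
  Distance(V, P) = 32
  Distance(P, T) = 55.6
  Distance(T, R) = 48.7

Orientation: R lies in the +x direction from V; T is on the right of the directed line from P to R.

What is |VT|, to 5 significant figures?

25.347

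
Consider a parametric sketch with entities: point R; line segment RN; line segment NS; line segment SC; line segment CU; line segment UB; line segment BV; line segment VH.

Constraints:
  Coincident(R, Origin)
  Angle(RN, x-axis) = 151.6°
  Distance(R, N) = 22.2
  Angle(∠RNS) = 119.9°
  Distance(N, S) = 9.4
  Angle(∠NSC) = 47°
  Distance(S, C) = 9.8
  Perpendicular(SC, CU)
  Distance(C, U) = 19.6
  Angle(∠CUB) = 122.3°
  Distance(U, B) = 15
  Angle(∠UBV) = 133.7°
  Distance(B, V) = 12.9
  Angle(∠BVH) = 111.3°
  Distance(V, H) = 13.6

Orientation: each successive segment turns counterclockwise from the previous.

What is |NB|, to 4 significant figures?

22.73

R is at the origin; RN runs at 151.6° with length 22.2, so N = (-19.53, 10.56). ∠RNS = 119.9° gives NS at -148.3° from the x-axis; with |NS| = 9.4, S = (-27.53, 5.619). ∠NSC = 47.0° gives SC at -15.30° from the x-axis; with |SC| = 9.8, C = (-18.07, 3.033). SC ⟂ CU, so CU runs at 74.70°; with |CU| = 19.6, U = (-12.90, 21.94). ∠CUB = 122.3° gives UB at 132.4° from the x-axis; with |UB| = 15.0, B = (-23.02, 33.02). Then |NB| = |B − N| = 22.73.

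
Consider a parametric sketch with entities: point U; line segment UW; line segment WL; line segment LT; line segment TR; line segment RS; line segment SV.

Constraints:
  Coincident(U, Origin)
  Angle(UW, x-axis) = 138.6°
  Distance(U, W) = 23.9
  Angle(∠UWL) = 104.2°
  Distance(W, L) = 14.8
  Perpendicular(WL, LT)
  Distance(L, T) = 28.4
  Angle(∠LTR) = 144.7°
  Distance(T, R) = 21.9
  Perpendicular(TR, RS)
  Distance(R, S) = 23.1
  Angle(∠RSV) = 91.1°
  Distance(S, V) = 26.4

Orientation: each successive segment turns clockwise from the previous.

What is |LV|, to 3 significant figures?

20.0

TR ⟂ RS, so RS runs at -152°; with |RS| = 23.1, S = (3.72, -14.1). ∠RSV = 91.1° gives SV at 119° from the x-axis; with |SV| = 26.4, V = (-8.92, 9.07). Then |LV| = |V − L| = 20.0.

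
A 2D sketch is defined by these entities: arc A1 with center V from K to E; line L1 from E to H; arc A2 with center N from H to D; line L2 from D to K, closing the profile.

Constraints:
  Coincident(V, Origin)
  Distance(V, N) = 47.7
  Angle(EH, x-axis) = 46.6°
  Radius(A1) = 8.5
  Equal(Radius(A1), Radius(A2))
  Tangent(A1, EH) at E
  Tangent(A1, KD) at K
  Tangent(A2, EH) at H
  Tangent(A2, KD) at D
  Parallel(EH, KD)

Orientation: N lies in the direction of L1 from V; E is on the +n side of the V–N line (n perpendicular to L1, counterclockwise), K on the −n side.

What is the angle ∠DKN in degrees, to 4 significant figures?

10.10°

The slot axis is L1's direction at 46.6°, so u = (cos 46.6°, sin 46.6°) = (0.6871, 0.7266) and n = (−sin 46.6°, cos 46.6°) = (-0.7266, 0.6871). V is at the origin and N lies 47.7 along u from V, so N = 47.7·u = (32.77, 34.66). Tangency of A1 to both parallel lines with radius 8.5 puts E and K at V ± 8.5·n: E = (-6.176, 5.840), K = (6.176, -5.840). Equal radii place H and D the same way about N: H = N + 8.5·n = (26.60, 40.50), D = N − 8.5·n = (38.95, 28.82). Then cos ∠DKN = KD·KN / (|KD||KN|), giving 10.10°.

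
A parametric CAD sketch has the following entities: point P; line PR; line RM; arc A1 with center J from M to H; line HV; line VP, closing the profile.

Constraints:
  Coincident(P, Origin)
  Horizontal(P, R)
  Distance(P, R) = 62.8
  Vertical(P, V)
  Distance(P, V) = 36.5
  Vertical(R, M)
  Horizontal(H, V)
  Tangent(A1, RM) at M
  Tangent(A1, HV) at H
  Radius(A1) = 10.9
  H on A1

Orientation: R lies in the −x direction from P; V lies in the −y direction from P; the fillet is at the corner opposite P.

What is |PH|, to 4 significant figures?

63.45

The virtual corner opposite P is at (-62.80, -36.50). A1 meets RM tangentially, so JM is at right angles to RM and A1 meets HV tangentially, so JH is at right angles to HV, with radius 10.9, so the center J sits 10.9 in from both sides at J = (-51.90, -25.60). That places the tangent points at M = (-62.80, -25.60) on RM and H = (-51.90, -36.50) on HV. Then |PH| = |H − P| = 63.45.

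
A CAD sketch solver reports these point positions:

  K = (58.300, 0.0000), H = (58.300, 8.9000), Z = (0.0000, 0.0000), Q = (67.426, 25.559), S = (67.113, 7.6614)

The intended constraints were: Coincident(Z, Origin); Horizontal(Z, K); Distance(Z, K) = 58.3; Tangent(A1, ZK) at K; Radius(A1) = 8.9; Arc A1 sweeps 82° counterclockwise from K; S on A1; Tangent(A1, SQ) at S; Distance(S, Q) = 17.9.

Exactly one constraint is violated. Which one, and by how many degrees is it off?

Tangent(A1, SQ) at S — off by 7.00°.

Z = (0.00, 0.00) ✓; Z.y = 0.00, K.y = 0.00 ✓; |ZK| = 58.30 ✓; ∠(HK, KZ) = 90.00° ✓; |HK| = 8.900 ✓; bearing(H→S) − bearing(H→K) = 82.00° ✓; |HS| = 8.900 ✓; ∠(HS, SQ) = 83.00° ✗; |SQ| = 17.90 ✓.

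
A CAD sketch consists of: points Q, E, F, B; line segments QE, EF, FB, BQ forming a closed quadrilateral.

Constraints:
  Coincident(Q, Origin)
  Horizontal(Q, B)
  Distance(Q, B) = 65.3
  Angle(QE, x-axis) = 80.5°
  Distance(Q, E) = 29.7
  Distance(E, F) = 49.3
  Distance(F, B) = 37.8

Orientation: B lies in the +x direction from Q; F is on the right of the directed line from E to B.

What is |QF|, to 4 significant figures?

32.67

Q is at the origin; Q and B share the same y with |QB| = 65.3 and B in +x, so B = (65.3, 0). QE runs at 80.5° with |QE| = 29.7, so E = (4.902, 29.29). F is determined by |EF| = 49.3 and |FB| = 37.8 together: it lies at the intersection of circle(E, 49.3) and circle(B, 37.8). With |EB| = 67.13, the foot of the radical line on EB is 41.02 from E and the perpendicular offset is √(49.3² − 41.02²) = 27.34. Taking the right-of-EB solution: F = (29.88, -13.21).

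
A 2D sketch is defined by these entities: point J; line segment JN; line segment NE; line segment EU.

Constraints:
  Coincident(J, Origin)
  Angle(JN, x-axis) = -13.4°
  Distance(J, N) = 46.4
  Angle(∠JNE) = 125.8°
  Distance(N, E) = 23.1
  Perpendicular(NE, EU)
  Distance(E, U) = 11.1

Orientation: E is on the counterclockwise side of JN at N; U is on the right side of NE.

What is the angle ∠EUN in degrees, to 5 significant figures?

64.335°

J is at the origin; JN runs at -13.4° with length 46.4, so N = 46.4·(cos -13.4°, sin -13.4°) = (45.137, -10.753). ∠JNE = 125.8°, so NE runs at -13.4° + (180° − 125.8°) = 40.800° from the x-axis; with |NE| = 23.1, E = N + 23.1·(cos 40.800°, sin 40.800°) = (62.623, 4.3409). NE is perpendicular to EU; with |EU| = 11.1 on the right of NE, U = E + 11.1·(0.65342, -0.75700) = (69.876, -4.0617). Then cos ∠EUN = UE·UN / (|UE||UN|), giving 64.335°.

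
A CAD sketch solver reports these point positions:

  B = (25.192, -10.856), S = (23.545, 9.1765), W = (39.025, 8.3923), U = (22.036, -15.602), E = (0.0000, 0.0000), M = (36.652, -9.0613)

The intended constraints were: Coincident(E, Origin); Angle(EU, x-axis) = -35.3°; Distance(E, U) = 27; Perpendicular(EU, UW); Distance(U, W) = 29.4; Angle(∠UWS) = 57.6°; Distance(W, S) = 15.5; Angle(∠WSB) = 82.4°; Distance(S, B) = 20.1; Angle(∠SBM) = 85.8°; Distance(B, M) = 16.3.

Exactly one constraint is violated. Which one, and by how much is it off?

Distance(B, M) = 16.3 — off by 4.70.

E = (0.00, 0.00) ✓; EU at -35.30° ✓; |EU| = 27.00 ✓; ∠(EU, UW) = 90.00° ✓; |UW| = 29.40 ✓; ∠UWS = 57.60° ✓; |WS| = 15.50 ✓; ∠WSB = 82.40° ✓; |SB| = 20.10 ✓; ∠SBM = 85.80° ✓; |BM| = 11.60 ✗.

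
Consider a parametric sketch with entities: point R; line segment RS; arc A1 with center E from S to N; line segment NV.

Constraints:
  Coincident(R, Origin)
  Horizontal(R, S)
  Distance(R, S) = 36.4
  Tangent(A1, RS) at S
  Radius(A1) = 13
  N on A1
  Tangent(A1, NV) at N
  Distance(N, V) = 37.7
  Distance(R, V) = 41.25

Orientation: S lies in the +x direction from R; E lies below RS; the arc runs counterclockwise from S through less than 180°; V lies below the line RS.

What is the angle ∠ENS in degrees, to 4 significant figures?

58.64°

R is at the origin; R and S share the same y with |RS| = 36.4 and S on the +x side, so S = (36.40, 0.000). A1 meets RS tangentially, so ES is at right angles to RS, so E = S + (0, -13) = (36.40, -13.00). Since EN ⟂ NV (tangency), |EV| = √(13.0² + 37.7²) = 39.88 regardless of where N sits on A1. So V lies on both circle(R, 41.25) and circle(E, 39.88); the below-RS intersection is V = (7.568, -40.55). N is the foot of the tangent from V: N = (24.85, -7.042).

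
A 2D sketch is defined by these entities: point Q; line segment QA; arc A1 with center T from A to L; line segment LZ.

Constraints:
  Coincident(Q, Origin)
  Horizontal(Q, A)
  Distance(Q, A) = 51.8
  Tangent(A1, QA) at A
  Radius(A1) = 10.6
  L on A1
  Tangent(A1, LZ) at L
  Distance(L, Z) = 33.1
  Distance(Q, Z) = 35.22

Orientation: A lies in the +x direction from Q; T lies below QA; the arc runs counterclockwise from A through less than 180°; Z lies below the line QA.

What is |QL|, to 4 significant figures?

44.13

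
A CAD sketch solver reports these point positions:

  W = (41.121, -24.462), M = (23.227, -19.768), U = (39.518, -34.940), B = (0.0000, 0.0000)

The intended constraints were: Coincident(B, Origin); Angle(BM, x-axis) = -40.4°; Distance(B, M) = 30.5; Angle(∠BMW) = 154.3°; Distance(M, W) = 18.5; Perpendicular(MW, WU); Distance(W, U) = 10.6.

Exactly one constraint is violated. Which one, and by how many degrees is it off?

Perpendicular(MW, WU) — off by 6.00°.

B = (0.00, 0.00) ✓; BM at -40.40° ✓; |BM| = 30.50 ✓; ∠BMW = 154.3° ✓; |MW| = 18.50 ✓; ∠(MW, WU) = 84.00° ✗; |WU| = 10.60 ✓.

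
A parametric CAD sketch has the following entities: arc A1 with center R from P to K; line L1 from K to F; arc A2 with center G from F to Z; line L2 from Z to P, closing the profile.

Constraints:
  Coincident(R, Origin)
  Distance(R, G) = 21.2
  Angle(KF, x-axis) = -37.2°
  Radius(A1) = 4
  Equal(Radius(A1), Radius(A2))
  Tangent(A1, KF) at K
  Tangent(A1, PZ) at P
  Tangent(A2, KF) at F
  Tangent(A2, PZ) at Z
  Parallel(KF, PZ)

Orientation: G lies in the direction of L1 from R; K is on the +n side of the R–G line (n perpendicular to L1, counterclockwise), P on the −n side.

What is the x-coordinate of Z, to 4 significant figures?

14.47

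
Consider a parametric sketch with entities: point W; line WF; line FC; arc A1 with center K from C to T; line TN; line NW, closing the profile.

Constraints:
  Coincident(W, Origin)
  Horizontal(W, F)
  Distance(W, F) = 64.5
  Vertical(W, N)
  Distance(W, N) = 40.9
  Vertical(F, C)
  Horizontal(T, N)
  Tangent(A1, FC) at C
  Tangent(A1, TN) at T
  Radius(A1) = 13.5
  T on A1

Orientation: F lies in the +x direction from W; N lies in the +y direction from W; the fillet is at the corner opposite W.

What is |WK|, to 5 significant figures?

57.894

W and N share the same x with |WN| = 40.9 and N on the +y side, so N = (0.0000, 40.900). The virtual corner opposite W is at (64.500, 40.900). The tangent condition forces KC to be normal to FC and A1 meets TN tangentially, so KT is at right angles to TN, with radius 13.5, so the center K sits 13.5 in from both sides at K = (51.000, 27.400). Then |WK| = |K − W| = 57.894.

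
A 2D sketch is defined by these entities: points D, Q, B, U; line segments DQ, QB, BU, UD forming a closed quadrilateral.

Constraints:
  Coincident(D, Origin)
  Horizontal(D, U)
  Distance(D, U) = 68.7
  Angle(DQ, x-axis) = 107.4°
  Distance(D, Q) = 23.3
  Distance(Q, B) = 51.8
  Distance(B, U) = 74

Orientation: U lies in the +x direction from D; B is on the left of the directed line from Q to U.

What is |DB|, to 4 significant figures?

66.97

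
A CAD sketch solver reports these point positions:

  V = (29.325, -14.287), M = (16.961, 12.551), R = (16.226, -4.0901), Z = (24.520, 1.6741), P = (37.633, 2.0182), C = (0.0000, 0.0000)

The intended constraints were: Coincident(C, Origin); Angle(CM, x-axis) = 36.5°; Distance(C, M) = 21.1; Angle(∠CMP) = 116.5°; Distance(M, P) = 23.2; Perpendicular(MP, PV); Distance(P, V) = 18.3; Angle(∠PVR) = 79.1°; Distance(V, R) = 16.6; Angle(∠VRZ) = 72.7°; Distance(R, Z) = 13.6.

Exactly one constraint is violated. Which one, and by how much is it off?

Distance(R, Z) = 13.6 — off by 3.50.

C = (0.00, 0.00) ✓; CM at 36.50° ✓; |CM| = 21.10 ✓; ∠CMP = 116.5° ✓; |MP| = 23.20 ✓; ∠(MP, PV) = 90.00° ✓; |PV| = 18.30 ✓; ∠PVR = 79.10° ✓; |VR| = 16.60 ✓; ∠VRZ = 72.70° ✓; |RZ| = 10.10 ✗.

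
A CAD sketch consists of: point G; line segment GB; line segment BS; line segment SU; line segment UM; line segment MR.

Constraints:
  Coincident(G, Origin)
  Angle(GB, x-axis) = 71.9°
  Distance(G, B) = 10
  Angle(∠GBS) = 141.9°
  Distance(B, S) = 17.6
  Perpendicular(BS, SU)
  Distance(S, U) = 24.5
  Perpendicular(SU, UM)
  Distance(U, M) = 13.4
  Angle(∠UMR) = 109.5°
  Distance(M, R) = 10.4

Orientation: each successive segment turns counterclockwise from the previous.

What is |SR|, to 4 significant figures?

22.37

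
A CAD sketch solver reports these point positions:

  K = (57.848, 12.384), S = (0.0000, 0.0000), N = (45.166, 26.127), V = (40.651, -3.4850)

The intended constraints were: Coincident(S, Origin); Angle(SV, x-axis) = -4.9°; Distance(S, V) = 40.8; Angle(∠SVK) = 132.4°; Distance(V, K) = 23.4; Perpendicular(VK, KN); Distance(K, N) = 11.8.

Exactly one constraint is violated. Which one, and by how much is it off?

Distance(K, N) = 11.8 — off by 6.90.

S = (0.00, 0.00) ✓; SV at -4.900° ✓; |SV| = 40.80 ✓; ∠SVK = 132.4° ✓; |VK| = 23.40 ✓; ∠(VK, KN) = 90.00° ✓; |KN| = 18.70 ✗.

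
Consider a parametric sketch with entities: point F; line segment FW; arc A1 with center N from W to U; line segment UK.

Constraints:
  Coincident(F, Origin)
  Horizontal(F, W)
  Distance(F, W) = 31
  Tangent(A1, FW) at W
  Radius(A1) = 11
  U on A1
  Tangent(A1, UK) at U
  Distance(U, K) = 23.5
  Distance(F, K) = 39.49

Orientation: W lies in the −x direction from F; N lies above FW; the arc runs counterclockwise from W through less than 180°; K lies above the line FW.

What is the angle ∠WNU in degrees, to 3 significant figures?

89.0°

F is at the origin; F and W share the same y with |FW| = 31.0 and W on the −x side, so W = (-31.0, 0.00). A1 meets FW tangentially, so NW is at right angles to FW, so N = W + (0, 11) = (-31.0, 11.0). Since NU ⟂ UK (tangency), |NK| = √(11.0² + 23.5²) = 25.9 regardless of where U sits on A1. So K lies on both circle(F, 39.49) and circle(N, 25.9); the above-FW intersection is K = (-19.6, 34.3). U is the foot of the tangent from K: U = (-20.0, 10.8).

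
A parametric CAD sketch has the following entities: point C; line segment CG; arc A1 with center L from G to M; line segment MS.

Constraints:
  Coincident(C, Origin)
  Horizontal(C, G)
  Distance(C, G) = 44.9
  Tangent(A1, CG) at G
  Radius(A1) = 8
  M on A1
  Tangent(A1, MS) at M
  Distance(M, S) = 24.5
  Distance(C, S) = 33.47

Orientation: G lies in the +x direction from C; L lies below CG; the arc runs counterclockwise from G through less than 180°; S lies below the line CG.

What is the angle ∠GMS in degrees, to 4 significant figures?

152.9°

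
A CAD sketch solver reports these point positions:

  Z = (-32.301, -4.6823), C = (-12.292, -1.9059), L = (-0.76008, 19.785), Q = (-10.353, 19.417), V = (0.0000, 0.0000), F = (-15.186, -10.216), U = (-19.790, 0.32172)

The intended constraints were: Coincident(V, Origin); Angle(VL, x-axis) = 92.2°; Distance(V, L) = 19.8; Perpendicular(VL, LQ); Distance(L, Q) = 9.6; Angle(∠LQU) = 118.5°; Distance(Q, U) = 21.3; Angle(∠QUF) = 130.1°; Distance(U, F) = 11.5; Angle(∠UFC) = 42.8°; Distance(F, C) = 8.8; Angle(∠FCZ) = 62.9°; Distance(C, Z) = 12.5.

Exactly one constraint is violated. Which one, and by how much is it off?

Distance(C, Z) = 12.5 — off by 7.70.

V = (0.00, 0.00) ✓; VL at 92.20° ✓; |VL| = 19.80 ✓; ∠(VL, LQ) = 90.00° ✓; |LQ| = 9.600 ✓; ∠LQU = 118.5° ✓; |QU| = 21.30 ✓; ∠QUF = 130.1° ✓; |UF| = 11.50 ✓; ∠UFC = 42.80° ✓; |FC| = 8.800 ✓; ∠FCZ = 62.90° ✓; |CZ| = 20.20 ✗.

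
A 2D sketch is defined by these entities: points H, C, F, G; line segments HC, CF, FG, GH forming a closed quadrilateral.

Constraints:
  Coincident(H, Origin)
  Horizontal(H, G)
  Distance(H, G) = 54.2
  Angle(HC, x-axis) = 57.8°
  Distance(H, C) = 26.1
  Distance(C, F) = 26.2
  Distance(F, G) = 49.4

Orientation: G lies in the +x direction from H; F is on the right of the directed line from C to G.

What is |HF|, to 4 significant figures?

5.470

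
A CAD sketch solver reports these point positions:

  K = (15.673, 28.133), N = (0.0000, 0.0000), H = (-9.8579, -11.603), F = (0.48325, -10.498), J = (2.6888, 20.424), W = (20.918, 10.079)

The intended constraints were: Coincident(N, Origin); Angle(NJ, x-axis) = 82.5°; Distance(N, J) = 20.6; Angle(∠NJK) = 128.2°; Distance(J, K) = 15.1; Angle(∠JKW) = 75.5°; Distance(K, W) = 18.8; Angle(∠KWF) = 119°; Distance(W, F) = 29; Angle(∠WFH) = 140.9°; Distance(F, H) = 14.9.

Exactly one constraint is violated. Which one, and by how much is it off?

Distance(F, H) = 14.9 — off by 4.50.

N = (0.00, 0.00) ✓; NJ at 82.50° ✓; |NJ| = 20.60 ✓; ∠NJK = 128.2° ✓; |JK| = 15.10 ✓; ∠JKW = 75.50° ✓; |KW| = 18.80 ✓; ∠KWF = 119.0° ✓; |WF| = 29.00 ✓; ∠WFH = 140.9° ✓; |FH| = 10.40 ✗.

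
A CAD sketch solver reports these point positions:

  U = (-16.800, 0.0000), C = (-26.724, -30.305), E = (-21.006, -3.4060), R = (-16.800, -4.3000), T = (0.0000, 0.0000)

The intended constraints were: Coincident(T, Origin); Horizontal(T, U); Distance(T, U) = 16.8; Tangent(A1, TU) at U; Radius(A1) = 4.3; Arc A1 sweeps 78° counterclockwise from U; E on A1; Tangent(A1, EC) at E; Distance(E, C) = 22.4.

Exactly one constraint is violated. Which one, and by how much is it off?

Distance(E, C) = 22.4 — off by 5.10.

T = (0.00, 0.00) ✓; T.y = 0.00, U.y = 0.00 ✓; |TU| = 16.80 ✓; ∠(RU, UT) = 90.00° ✓; |RU| = 4.300 ✓; bearing(R→E) − bearing(R→U) = 78.00° ✓; |RE| = 4.300 ✓; ∠(RE, EC) = 90.00° ✓; |EC| = 27.50 ✗.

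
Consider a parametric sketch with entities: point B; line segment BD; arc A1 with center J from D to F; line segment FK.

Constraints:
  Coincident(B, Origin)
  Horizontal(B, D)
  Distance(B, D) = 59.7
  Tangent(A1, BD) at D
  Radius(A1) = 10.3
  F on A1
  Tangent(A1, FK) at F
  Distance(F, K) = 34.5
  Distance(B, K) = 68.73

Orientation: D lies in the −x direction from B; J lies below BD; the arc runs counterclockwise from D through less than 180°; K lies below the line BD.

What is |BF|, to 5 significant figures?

70.359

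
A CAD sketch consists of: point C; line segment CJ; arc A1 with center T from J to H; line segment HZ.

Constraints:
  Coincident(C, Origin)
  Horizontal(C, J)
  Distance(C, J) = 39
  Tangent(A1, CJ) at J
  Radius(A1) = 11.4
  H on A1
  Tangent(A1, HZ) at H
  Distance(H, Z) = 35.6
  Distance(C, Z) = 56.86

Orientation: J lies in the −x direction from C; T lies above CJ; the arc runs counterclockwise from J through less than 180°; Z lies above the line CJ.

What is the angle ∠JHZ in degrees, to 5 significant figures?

132.53°

C is at the origin; CJ is horizontal with |CJ| = 39.0 and J on the −x side, so J = (-39.000, 0.0000). A1 meets CJ tangentially, so TJ is at right angles to CJ, so T = J + (0, 11.4) = (-39.000, 11.400). Since TH ⟂ HZ (tangency), |TZ| = √(11.4² + 35.6²) = 37.381 regardless of where H sits on A1. So Z lies on both circle(C, 56.86) and circle(T, 37.381); the above-CJ intersection is Z = (-30.714, 47.851). H is the foot of the tangent from Z: H = (-27.643, 12.384).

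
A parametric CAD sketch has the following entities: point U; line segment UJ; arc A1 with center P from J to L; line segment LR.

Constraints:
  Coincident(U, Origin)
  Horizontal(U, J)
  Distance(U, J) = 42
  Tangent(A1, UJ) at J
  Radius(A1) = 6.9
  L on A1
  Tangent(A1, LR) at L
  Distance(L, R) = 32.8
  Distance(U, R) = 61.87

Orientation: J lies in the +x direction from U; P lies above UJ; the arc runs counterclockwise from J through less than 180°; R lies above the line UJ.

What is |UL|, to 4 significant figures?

49.43

U is at the origin; U and J share the same y with |UJ| = 42.0 and J on the +x side, so J = (42.00, 0.000). Since A1 is tangent to UJ there, PJ ⟂ UJ, so P = J + (0, 6.9) = (42.00, 6.900). Since PL ⟂ LR (tangency), |PR| = √(6.9² + 32.8²) = 33.52 regardless of where L sits on A1. So R lies on both circle(U, 61.87) and circle(P, 33.52); the above-UJ intersection is R = (47.19, 40.01). L is the foot of the tangent from R: L = (48.89, 7.258).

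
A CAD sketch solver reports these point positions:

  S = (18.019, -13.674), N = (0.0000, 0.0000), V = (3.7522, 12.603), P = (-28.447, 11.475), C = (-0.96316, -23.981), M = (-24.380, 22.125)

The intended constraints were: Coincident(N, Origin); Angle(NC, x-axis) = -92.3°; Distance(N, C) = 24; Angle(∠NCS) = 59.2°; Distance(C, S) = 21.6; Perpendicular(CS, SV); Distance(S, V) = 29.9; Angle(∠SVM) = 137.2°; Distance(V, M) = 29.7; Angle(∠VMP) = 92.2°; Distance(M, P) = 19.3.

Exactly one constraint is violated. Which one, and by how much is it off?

Distance(M, P) = 19.3 — off by 7.90.

N = (0.00, 0.00) ✓; NC at -92.30° ✓; |NC| = 24.00 ✓; ∠NCS = 59.20° ✓; |CS| = 21.60 ✓; ∠(CS, SV) = 90.00° ✓; |SV| = 29.90 ✓; ∠SVM = 137.2° ✓; |VM| = 29.70 ✓; ∠VMP = 92.20° ✓; |MP| = 11.40 ✗.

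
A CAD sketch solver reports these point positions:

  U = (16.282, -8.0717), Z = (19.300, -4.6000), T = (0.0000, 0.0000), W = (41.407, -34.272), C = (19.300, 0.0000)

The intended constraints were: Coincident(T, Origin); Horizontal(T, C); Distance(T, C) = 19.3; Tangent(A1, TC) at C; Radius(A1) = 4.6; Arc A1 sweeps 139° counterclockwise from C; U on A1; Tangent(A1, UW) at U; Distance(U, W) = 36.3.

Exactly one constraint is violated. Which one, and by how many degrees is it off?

Tangent(A1, UW) at U — off by 5.20°.

T = (0.00, 0.00) ✓; T.y = 0.00, C.y = 0.00 ✓; |TC| = 19.30 ✓; ∠(ZC, CT) = 90.00° ✓; |ZC| = 4.600 ✓; bearing(Z→U) − bearing(Z→C) = 139.0° ✓; |ZU| = 4.600 ✓; ∠(ZU, UW) = 95.20° ✗; |UW| = 36.30 ✓.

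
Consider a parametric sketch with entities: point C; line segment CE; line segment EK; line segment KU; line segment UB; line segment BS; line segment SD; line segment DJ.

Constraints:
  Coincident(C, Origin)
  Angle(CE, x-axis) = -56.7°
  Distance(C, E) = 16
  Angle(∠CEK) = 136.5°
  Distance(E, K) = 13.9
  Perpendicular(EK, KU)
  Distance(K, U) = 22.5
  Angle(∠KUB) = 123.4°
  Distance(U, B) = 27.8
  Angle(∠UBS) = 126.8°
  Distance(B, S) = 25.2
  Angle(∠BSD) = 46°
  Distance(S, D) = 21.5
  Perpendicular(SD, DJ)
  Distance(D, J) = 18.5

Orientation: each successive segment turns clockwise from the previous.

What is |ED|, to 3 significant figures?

24.1

C is at the origin; CE runs at -56.7° with length 16.0, so E = (8.78, -13.4). ∠CEK = 136.5° gives EK at -100° from the x-axis; with |EK| = 13.9, K = (6.32, -27.1). The perpendicularity gives KU at right angles to EK, so KU runs at 170°; with |KU| = 22.5, U = (-15.8, -23.1). ∠KUB = 123.4° gives UB at 113° from the x-axis; with |UB| = 27.8, B = (-26.8, 2.48). ∠UBS = 126.8° gives BS at 60.0° from the x-axis; with |BS| = 25.2, S = (-14.2, 24.3). ∠BSD = 46.0° gives SD at -74.0° from the x-axis; with |SD| = 21.5, D = (-8.25, 3.64). Then |ED| = |D − E| = 24.1.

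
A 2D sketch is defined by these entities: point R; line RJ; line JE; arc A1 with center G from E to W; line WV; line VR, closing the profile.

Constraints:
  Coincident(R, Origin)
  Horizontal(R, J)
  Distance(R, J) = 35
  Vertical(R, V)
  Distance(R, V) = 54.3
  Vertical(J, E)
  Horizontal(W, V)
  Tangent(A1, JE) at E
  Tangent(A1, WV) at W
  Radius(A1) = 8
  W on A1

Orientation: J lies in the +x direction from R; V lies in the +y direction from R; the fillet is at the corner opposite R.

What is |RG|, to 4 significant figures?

53.60

R is at the origin; RJ is horizontal with |RJ| = 35.0 and J on the +x side, so J = (35.00, 0.000). R and V share the same x with |RV| = 54.3 and V on the +y side, so V = (0.000, 54.30). The virtual corner opposite R is at (35.00, 54.30). A1 meets JE tangentially, so GE is at right angles to JE and tangency of A1 to WV means the radius GW is perpendicular to WV, with radius 8.0, so the center G sits 8.0 in from both sides at G = (27.00, 46.30). Then |RG| = |G − R| = 53.60.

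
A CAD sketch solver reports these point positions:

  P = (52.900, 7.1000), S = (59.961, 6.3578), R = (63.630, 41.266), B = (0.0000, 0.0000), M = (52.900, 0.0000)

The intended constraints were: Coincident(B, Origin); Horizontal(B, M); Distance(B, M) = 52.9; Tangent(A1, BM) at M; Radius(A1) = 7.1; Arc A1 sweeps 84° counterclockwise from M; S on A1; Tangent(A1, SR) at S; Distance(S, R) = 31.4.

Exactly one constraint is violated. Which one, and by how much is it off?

Distance(S, R) = 31.4 — off by 3.70.

B = (0.00, 0.00) ✓; B.y = 0.00, M.y = 0.00 ✓; |BM| = 52.90 ✓; ∠(PM, MB) = 90.00° ✓; |PM| = 7.100 ✓; bearing(P→S) − bearing(P→M) = 84.00° ✓; |PS| = 7.100 ✓; ∠(PS, SR) = 90.00° ✓; |SR| = 35.10 ✗.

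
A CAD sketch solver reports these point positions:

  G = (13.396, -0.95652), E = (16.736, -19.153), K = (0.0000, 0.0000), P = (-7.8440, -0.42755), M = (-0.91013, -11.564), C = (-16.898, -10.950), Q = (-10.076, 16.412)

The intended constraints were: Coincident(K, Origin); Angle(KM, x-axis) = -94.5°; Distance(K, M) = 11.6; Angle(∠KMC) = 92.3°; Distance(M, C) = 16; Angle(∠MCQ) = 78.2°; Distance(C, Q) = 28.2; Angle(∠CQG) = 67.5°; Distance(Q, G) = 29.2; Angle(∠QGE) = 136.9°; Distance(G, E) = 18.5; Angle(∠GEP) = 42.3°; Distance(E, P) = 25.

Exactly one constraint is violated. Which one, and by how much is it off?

Distance(E, P) = 25 — off by 5.90.

K = (0.00, 0.00) ✓; KM at -94.50° ✓; |KM| = 11.60 ✓; ∠KMC = 92.30° ✓; |MC| = 16.00 ✓; ∠MCQ = 78.20° ✓; |CQ| = 28.20 ✓; ∠CQG = 67.50° ✓; |QG| = 29.20 ✓; ∠QGE = 136.9° ✓; |GE| = 18.50 ✓; ∠GEP = 42.30° ✓; |EP| = 30.90 ✗.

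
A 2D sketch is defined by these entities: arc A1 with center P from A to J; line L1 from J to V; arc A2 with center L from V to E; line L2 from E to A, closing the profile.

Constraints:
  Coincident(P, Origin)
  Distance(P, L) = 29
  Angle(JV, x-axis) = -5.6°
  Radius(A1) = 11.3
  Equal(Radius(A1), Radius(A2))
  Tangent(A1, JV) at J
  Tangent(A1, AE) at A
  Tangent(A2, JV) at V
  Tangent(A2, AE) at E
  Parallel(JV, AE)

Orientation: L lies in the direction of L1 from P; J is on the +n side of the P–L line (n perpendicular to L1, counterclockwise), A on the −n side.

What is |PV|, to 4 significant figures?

31.12

The slot axis is L1's direction at -5.6°, so u = (cos -5.6°, sin -5.6°) = (0.9952, -0.09758) and n = (−sin -5.6°, cos -5.6°) = (0.09758, 0.9952). P is at the origin and L lies 29.0 along u from P, so L = 29.0·u = (28.86, -2.830). Tangency of A1 to both parallel lines with radius 11.3 puts J and A at P ± 11.3·n: J = (1.103, 11.25), A = (-1.103, -11.25). Equal radii place V and E the same way about L: V = L + 11.3·n = (29.96, 8.416), E = L − 11.3·n = (27.76, -14.08). Then |PV| = |V − P| = 31.12.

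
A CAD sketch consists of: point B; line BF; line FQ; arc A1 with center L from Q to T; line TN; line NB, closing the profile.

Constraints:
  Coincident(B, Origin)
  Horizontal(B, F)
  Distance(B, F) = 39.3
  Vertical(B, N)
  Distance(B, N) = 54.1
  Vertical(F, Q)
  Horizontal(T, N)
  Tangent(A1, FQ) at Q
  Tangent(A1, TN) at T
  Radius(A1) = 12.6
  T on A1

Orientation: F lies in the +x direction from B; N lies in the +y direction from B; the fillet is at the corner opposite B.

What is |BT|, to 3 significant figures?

60.3

The virtual corner opposite B is at (39.3, 54.1). Since A1 is tangent to FQ there, LQ ⟂ FQ and tangency of A1 to TN means the radius LT is perpendicular to TN, with radius 12.6, so the center L sits 12.6 in from both sides at L = (26.7, 41.5). That places the tangent points at Q = (39.3, 41.5) on FQ and T = (26.7, 54.1) on TN. Then |BT| = |T − B| = 60.3.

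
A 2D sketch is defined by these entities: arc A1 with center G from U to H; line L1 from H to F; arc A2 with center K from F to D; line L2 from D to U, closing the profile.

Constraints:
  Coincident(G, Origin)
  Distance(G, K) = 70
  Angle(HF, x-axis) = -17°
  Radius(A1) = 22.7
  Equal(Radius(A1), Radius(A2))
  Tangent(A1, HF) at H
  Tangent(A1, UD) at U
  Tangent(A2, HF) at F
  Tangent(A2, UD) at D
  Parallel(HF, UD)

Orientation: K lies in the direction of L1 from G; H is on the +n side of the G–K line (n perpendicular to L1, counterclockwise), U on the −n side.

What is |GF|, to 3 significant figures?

73.6

Tangency of A1 to both parallel lines with radius 22.7 puts H and U at G ± 22.7·n: H = (6.64, 21.7), U = (-6.64, -21.7). Equal radii place F and D the same way about K: F = K + 22.7·n = (73.6, 1.24), D = K − 22.7·n = (60.3, -42.2). Then |GF| = |F − G| = 73.6.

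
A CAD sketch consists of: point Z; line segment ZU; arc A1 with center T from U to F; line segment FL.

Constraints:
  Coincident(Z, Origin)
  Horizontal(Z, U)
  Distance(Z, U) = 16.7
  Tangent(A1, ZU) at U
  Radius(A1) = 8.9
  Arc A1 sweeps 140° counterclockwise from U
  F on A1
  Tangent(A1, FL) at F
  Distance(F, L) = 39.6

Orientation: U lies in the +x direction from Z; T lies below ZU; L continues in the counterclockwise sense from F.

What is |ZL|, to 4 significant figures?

58.33

On A1, U sits at bearing 90° from T; a 140° counterclockwise sweep puts F at bearing 230°, so F = T + 8.9·(cos 230°, sin 230°) = (10.98, -15.72). Since A1 is tangent to FL there, TF ⟂ FL, so FL runs along (−sin 230°, cos 230°); with |FL| = 39.6, L = (41.31, -41.17). Then |ZL| = |L − Z| = 58.33.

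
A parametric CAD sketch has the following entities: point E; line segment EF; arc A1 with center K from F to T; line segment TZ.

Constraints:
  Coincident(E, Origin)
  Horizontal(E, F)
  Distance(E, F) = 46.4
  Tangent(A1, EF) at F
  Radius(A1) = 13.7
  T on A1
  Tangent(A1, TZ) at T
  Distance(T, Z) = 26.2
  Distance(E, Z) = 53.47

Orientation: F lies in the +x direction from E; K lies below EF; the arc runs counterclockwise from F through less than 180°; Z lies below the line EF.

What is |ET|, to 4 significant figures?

35.87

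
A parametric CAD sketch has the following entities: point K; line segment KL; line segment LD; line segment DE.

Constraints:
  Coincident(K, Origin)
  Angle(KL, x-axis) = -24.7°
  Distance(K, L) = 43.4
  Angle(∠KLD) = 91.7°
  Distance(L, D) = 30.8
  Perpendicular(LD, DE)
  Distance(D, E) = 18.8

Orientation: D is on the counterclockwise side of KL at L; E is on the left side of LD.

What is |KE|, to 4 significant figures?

40.42

∠KLD = 91.7°, so LD runs at -24.7° + (180° − 91.7°) = 63.60° from the x-axis; with |LD| = 30.8, D = L + 30.8·(cos 63.60°, sin 63.60°) = (53.12, 9.452). The perpendicularity gives DE at right angles to LD; with |DE| = 18.8 on the left of LD, E = D + 18.8·(-0.8957, 0.4446) = (36.28, 17.81). Then |KE| = |E − K| = 40.42.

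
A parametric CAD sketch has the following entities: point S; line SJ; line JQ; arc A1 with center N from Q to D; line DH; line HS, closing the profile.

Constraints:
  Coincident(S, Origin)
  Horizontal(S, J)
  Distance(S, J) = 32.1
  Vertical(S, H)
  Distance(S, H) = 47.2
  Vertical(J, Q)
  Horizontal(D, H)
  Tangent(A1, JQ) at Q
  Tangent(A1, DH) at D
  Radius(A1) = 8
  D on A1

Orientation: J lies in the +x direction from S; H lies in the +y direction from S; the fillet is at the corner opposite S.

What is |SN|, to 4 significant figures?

46.02

S is at the origin; SJ is horizontal with |SJ| = 32.1 and J on the +x side, so J = (32.10, 0.000). S and H share the same x with |SH| = 47.2 and H on the +y side, so H = (0.000, 47.20). The virtual corner opposite S is at (32.10, 47.20). The tangent condition forces NQ to be normal to JQ and tangency of A1 to DH means the radius ND is perpendicular to DH, with radius 8.0, so the center N sits 8.0 in from both sides at N = (24.10, 39.20). Then |SN| = |N − S| = 46.02.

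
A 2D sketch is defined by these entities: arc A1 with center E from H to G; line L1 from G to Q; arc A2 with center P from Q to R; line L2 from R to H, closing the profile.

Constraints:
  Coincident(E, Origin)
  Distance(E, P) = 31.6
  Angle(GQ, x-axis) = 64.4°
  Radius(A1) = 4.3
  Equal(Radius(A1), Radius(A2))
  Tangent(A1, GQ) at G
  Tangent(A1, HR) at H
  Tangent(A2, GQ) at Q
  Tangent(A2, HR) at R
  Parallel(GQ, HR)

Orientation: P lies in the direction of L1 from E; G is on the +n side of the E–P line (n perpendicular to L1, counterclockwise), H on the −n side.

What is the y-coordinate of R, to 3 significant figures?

26.6

The slot axis is L1's direction at 64.4°, so u = (cos 64.4°, sin 64.4°) = (0.432, 0.902) and n = (−sin 64.4°, cos 64.4°) = (-0.902, 0.432). E is at the origin and P lies 31.6 along u from E, so P = 31.6·u = (13.7, 28.5). Tangency of A1 to both parallel lines with radius 4.3 puts G and H at E ± 4.3·n: G = (-3.88, 1.86), H = (3.88, -1.86). Equal radii place Q and R the same way about P: Q = P + 4.3·n = (9.78, 30.4), R = P − 4.3·n = (17.5, 26.6). So R.y = 26.6.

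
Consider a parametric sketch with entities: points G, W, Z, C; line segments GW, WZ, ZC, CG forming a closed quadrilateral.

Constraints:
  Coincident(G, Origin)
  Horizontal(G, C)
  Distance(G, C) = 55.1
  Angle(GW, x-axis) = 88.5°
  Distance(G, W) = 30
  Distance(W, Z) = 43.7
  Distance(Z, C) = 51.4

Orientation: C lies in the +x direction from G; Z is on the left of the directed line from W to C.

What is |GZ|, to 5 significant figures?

63.408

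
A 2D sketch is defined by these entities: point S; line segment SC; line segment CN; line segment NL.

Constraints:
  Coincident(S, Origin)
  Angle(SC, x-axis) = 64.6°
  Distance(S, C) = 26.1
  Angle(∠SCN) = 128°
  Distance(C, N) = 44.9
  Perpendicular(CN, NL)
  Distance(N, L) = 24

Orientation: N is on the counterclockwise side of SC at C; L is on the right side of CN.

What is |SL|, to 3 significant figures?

75.5

∠SCN = 128.0°, so CN runs at 64.6° + (180° − 128.0°) = 117° from the x-axis; with |CN| = 44.9, N = C + 44.9·(cos 117°, sin 117°) = (-8.91, 63.7). CN is perpendicular to NL; with |NL| = 24.0 on the right of CN, L = N + 24.0·(0.894, 0.448) = (12.6, 74.5). Then |SL| = |L − S| = 75.5.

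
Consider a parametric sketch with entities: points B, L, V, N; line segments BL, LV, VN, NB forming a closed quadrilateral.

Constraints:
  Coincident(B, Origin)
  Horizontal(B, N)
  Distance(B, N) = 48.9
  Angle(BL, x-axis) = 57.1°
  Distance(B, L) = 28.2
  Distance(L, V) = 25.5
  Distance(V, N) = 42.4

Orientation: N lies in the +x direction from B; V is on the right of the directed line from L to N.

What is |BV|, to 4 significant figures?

6.506

Checks: |LV| = 25.50 ✓; |VN| = 42.40 ✓.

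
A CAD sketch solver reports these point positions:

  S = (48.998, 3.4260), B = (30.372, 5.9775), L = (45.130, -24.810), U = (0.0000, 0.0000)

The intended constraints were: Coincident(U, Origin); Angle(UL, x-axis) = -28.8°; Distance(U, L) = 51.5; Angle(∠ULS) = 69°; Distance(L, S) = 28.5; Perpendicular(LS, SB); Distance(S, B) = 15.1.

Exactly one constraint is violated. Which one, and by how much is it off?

Distance(S, B) = 15.1 — off by 3.70.

U = (0.00, 0.00) ✓; UL at -28.80° ✓; |UL| = 51.50 ✓; ∠ULS = 69.00° ✓; |LS| = 28.50 ✓; ∠(LS, SB) = 90.00° ✓; |SB| = 18.80 ✗.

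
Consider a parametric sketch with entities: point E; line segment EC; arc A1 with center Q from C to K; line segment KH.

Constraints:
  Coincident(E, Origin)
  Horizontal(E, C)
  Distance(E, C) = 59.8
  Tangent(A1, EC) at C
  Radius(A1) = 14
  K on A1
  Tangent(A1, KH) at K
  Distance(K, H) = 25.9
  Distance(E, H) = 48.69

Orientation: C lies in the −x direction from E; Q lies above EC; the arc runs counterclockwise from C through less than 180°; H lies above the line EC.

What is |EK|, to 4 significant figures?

47.72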